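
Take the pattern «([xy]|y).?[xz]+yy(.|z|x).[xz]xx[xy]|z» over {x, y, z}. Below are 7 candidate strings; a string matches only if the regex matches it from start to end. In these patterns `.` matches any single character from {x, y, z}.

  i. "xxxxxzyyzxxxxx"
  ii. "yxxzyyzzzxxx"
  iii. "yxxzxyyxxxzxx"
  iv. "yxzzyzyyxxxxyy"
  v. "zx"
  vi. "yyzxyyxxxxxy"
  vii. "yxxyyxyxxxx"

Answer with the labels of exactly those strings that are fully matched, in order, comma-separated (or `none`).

i, ii, vi, vii

i → match
ii → match
iii → no match
iv → no match
v → no match
vi → match
vii → match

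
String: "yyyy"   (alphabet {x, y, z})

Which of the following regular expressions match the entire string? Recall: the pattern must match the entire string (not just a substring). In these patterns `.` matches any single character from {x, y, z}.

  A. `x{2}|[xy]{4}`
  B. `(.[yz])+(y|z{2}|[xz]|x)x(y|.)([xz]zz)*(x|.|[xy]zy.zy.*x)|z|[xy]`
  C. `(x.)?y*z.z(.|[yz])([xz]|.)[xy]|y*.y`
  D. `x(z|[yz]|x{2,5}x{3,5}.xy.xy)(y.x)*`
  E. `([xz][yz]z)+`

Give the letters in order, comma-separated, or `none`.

A, C

A → match
B → no match
C → match
D → no match — must start with "x"
E → no match — must end with "z"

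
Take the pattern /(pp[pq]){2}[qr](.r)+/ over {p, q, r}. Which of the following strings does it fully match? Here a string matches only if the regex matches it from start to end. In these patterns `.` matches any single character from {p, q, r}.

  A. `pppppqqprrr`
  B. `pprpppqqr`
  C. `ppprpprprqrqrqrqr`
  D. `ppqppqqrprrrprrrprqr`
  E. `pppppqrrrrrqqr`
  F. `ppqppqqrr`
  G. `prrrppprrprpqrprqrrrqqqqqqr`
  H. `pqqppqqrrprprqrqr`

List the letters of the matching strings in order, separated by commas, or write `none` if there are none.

A, F

A. `pppppqqprrr` → match
B. `pprpppqqr` → no match
C → no match
D → no match
E → no match
F. `ppqppqqrr` → match
G → no match — must start with `pp`
H → no match — must start with `pp`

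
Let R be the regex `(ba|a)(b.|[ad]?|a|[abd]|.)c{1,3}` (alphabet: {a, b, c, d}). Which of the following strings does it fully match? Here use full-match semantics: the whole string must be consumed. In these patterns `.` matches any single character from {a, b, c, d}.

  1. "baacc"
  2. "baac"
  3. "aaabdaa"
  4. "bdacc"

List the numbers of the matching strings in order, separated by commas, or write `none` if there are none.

1 → match
2 → match
3 → no match — must end with "c"
4 → no match

1, 2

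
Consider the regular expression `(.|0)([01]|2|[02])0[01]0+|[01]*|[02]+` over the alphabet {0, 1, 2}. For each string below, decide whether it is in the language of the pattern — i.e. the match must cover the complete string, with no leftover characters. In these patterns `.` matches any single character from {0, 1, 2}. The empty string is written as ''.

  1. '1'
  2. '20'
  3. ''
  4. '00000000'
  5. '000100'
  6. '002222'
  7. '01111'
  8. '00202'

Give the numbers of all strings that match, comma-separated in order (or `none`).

1, 2, 3, 4, 5, 6, 7, 8

1. '1' → match
2. '20' → match
3. '' → match
4. '00000000' → match
5. '000100' → match
6. '002222' → match
7. '01111' → match
8. '00202' → match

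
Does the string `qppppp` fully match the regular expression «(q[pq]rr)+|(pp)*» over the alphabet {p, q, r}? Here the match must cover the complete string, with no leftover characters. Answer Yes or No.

No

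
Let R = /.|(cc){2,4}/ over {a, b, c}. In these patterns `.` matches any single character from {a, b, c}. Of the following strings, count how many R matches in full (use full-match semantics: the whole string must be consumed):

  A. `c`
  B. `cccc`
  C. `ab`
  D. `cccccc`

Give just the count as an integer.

A. `c` → match
B. `cccc` → match
C. `ab` → no match
D. `cccccc` → match
Total matched: 3

3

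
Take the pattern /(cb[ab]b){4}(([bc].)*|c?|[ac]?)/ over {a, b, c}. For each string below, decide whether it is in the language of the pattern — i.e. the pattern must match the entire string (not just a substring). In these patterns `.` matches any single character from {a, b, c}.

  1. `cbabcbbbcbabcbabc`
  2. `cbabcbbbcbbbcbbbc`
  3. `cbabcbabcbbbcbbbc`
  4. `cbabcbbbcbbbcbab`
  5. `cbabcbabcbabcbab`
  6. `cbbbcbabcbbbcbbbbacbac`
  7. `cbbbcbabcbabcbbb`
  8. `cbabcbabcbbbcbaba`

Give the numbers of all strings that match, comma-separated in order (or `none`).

1 → match
2 → match
3 → match
4 → match
5 → match
6 → no match
7 → match
8 → match

1, 2, 3, 4, 5, 7, 8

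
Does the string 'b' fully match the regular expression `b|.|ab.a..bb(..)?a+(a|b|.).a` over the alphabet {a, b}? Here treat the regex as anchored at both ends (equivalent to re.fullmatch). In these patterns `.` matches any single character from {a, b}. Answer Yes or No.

Yes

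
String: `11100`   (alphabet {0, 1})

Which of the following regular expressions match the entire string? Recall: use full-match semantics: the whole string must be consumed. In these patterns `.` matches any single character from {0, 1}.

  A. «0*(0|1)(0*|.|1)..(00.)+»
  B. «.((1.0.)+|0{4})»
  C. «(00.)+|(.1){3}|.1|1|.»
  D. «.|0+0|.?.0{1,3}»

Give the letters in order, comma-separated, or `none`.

B

A → no match
B → match
C → no match
D → no match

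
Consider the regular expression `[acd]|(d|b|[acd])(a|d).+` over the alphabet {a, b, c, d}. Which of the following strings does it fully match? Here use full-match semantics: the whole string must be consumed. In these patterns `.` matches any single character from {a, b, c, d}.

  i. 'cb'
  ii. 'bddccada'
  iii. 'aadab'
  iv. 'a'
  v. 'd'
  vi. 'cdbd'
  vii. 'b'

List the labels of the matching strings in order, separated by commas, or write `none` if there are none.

ii, iii, iv, v, vi

i → no match
ii → match
iii → match
iv → match
v → match
vi → match
vii → no match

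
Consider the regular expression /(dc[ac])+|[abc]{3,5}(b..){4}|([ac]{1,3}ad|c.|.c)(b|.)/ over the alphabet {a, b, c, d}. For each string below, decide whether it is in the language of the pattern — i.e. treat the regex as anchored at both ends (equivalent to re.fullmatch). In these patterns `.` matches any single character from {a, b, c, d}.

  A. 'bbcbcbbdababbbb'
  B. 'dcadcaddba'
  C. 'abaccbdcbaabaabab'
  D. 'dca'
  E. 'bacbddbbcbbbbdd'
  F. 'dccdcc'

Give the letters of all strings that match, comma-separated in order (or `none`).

A → match
B → no match
C → match
D → match
E → match
F → match

A, C, D, E, F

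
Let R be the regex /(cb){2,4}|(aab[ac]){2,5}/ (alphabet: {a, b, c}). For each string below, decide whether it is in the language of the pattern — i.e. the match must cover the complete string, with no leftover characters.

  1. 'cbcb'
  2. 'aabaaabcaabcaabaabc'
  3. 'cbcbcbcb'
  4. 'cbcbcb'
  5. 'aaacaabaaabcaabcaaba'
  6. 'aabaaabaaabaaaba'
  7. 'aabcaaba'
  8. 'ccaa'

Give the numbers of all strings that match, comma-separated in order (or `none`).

1 → match
2 → no match
3 → match
4 → match
5 → no match
6 → match
7 → match
8 → no match

1, 3, 4, 6, 7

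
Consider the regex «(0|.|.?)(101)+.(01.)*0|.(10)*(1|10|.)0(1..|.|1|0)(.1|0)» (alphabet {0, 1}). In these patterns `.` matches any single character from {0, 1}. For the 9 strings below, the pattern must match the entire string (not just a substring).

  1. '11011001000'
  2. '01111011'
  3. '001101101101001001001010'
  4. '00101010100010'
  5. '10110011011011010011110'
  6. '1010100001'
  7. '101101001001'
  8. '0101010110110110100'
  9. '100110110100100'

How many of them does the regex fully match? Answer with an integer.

1 → no match
2 → no match
3 → no match
4 → no match
5 → no match
6 → no match
7 → no match
8 → no match
9 → no match
Total matched: 0

0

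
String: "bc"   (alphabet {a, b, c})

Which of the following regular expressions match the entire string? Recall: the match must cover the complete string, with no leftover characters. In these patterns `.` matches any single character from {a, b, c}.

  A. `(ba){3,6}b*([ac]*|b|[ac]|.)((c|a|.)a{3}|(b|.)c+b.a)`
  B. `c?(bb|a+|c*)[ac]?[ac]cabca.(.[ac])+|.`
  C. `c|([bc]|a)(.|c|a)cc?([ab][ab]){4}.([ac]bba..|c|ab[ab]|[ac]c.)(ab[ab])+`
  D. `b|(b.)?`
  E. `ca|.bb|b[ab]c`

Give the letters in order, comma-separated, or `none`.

D

A → no match — must start with "ba"
B → no match
C → no match
D → match
E → no match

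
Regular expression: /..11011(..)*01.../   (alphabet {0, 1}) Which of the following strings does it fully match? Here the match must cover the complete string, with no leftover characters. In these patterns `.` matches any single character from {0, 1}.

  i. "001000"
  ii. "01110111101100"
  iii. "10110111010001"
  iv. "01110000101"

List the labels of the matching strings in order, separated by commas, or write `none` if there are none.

i → no match
ii → match
iii → no match
iv → no match

ii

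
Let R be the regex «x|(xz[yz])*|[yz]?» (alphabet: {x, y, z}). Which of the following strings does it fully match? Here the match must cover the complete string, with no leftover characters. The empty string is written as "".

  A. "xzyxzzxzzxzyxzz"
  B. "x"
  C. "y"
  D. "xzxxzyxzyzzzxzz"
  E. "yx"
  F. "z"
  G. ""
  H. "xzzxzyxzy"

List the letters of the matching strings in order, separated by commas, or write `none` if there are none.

A → match
B → match
C → match
D → no match
E → no match
F → match
G → match
H → match

A, B, C, F, G, H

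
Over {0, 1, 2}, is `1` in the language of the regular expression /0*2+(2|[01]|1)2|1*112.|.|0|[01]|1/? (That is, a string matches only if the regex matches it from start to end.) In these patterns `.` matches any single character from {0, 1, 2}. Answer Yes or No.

Yes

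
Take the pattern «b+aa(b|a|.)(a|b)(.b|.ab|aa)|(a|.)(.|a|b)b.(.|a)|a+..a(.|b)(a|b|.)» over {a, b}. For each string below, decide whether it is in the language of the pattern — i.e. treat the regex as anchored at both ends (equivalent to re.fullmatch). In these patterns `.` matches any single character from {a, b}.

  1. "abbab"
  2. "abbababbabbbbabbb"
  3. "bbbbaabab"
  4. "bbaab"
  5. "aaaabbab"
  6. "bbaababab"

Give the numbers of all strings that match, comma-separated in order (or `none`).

1, 6

1 → match
2 → no match
3 → no match
4 → no match
5 → no match
6 → match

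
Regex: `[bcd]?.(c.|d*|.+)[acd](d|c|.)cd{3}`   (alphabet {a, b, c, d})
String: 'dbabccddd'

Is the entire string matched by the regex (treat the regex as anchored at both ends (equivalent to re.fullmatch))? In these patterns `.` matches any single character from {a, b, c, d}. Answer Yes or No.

No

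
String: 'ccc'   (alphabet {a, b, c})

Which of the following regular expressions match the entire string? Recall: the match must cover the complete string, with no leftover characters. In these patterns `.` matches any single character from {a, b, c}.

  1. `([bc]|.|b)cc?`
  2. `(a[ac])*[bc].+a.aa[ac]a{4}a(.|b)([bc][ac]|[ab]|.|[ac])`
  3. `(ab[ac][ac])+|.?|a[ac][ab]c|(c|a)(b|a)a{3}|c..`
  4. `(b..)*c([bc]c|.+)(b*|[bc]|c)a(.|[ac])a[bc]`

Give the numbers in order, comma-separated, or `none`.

1 → match
2 → no match
3 → match
4 → no match

1, 3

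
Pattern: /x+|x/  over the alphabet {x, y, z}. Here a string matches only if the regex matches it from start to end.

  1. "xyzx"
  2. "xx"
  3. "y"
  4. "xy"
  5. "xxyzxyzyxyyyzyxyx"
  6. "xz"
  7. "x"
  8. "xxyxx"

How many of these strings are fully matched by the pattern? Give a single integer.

2

1. "xyzx" → no match
2. "xx" → match
3. "y" → no match — must start with "x"
4. "xy" → no match — must end with "x"
5 → no match
6. "xz" → no match — must end with "x"
7. "x" → match
8. "xxyxx" → no match
Total matched: 2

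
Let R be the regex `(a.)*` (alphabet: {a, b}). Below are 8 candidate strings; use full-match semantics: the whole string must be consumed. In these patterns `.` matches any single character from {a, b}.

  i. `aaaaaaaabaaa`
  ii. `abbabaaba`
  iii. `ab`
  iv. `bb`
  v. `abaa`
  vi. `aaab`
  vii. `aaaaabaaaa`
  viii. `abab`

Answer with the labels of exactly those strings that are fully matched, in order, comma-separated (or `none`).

i → no match
ii → no match
iii → match
iv → no match
v → match
vi → match
vii → match
viii → match

iii, v, vi, vii, viii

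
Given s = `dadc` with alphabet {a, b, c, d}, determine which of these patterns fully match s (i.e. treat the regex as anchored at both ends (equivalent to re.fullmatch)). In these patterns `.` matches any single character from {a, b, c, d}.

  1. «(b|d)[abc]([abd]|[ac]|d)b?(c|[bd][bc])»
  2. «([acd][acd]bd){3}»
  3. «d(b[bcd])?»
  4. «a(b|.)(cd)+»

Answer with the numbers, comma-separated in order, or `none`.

1

1 → match
2 → no match — must end with `bd`
3 → no match
4 → no match — must start with `a`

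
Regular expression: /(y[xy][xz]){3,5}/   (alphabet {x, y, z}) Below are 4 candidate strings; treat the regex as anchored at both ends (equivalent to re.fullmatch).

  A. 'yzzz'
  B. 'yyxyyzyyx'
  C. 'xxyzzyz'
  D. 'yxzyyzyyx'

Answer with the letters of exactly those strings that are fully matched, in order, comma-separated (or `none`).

B, D

A → no match
B → match
C → no match — must start with 'y'
D → match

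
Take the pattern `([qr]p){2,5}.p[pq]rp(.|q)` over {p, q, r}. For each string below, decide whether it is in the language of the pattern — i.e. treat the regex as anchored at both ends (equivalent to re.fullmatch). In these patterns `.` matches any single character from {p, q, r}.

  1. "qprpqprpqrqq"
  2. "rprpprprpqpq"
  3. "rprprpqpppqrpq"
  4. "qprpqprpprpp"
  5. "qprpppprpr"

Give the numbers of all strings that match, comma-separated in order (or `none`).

3, 4, 5

1 → no match
2 → no match
3 → match
4 → match
5 → match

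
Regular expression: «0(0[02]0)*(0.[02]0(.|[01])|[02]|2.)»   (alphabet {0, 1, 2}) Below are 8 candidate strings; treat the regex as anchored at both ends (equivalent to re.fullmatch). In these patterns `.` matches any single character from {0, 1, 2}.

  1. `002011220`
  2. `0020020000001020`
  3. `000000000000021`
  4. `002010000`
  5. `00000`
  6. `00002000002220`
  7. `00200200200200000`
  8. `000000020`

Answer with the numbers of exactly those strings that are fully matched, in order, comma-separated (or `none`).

3, 5, 7, 8

1 → no match
2 → no match
3 → match
4 → no match
5 → match
6 → no match
7 → match
8 → match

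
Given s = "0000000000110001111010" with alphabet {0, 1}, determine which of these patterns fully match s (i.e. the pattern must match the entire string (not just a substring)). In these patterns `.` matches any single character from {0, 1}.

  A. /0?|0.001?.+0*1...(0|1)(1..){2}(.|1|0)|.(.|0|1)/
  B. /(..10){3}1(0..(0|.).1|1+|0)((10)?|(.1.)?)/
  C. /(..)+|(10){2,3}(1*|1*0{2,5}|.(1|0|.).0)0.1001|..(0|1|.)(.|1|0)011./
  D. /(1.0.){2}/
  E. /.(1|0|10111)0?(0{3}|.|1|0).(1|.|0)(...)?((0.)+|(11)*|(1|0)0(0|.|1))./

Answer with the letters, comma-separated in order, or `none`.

A, C

A → match
B → no match
C → match
D → no match — must start with "1"
E → no match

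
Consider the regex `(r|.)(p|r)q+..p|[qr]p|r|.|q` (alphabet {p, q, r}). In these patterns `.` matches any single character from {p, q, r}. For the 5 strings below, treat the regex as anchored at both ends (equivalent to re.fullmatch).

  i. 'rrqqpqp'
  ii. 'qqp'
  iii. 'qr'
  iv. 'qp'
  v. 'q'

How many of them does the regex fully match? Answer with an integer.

i → match
ii → no match
iii → no match
iv → match
v → match
Total matched: 3

3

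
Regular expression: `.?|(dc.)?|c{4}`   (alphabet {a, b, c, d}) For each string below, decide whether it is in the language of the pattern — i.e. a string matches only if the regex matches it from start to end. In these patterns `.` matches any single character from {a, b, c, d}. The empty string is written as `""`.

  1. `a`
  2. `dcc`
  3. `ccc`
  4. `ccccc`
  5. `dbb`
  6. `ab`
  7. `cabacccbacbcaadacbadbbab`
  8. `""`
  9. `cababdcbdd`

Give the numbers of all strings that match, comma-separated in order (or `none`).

1, 2, 8

1 → match
2 → match
3 → no match
4 → no match
5 → no match
6 → no match
7 → no match
8 → match
9 → no match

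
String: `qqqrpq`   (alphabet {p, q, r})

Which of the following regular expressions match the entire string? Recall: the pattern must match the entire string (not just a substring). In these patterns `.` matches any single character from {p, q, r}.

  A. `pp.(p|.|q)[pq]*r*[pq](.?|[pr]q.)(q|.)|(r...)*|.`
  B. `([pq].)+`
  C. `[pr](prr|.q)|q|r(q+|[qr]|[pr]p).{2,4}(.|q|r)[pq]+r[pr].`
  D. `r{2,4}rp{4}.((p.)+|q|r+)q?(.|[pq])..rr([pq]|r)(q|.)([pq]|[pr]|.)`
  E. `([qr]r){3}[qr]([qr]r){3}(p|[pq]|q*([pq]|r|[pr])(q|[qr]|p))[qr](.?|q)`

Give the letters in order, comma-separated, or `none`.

A → no match
B → match
C → no match
D → no match — must start with `r`
E → no match

B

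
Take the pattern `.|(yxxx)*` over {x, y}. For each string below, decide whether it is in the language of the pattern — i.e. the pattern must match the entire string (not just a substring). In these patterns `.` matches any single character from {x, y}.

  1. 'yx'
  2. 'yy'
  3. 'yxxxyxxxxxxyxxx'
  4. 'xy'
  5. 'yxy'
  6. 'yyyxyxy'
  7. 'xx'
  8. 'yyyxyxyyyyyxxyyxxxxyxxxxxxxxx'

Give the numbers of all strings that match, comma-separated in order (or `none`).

none

1 → no match
2 → no match
3 → no match
4 → no match
5 → no match
6 → no match
7 → no match
8 → no match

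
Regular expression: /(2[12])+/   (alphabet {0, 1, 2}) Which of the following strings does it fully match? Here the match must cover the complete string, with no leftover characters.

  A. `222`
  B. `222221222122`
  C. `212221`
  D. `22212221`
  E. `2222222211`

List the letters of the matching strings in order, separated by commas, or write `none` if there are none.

B, C, D

A → no match
B → match
C → match
D → match
E → no match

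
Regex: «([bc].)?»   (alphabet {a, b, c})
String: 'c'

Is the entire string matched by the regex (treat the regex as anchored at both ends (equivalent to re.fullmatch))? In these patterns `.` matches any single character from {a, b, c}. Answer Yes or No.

No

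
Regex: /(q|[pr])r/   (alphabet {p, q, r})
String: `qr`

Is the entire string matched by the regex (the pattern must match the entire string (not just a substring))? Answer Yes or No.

Yes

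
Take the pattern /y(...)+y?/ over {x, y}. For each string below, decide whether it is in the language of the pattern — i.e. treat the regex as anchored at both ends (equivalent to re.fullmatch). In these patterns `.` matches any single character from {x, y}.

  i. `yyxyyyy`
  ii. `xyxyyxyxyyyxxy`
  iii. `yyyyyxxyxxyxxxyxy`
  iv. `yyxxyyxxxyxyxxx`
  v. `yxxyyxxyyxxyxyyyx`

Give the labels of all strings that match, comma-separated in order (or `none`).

i → match
ii → no match — must start with `y`
iii → match
iv → no match
v → no match

i, iii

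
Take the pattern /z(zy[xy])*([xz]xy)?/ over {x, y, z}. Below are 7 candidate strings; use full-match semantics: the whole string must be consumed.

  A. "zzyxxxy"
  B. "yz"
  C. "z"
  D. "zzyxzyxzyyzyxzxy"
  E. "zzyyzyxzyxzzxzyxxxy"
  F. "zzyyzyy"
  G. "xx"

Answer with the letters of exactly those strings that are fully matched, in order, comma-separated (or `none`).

A, C, D, F

A → match
B → no match — must start with "z"
C → match
D → match
E → no match
F → match
G → no match — must start with "z"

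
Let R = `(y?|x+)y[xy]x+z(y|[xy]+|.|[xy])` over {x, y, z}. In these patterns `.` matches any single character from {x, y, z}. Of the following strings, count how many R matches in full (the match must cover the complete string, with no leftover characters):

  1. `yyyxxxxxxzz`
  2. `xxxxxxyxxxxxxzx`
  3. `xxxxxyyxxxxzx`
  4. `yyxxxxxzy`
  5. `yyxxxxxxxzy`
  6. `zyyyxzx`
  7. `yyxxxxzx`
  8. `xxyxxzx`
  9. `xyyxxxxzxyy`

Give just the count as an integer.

1 → match
2 → match
3 → match
4 → match
5 → match
6 → no match
7 → match
8 → match
9 → match
Total matched: 8

8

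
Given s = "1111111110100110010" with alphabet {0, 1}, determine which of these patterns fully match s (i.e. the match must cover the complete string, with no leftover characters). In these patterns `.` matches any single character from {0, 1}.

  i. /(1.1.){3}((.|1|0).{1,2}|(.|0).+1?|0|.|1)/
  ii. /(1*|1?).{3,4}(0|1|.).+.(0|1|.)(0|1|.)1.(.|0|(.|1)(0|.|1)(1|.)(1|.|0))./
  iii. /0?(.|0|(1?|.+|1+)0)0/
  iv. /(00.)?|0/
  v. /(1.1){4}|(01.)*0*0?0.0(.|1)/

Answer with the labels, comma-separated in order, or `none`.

i → match
ii → no match
iii → no match
iv → no match
v → no match

i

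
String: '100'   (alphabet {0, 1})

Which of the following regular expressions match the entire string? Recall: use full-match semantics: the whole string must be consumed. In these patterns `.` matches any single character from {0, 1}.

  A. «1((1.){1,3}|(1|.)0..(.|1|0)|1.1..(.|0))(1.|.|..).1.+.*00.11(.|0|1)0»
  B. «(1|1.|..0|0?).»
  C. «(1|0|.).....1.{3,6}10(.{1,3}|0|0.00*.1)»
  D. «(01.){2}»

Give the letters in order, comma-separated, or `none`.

A → no match
B → match
C → no match
D → no match — must start with '01'

B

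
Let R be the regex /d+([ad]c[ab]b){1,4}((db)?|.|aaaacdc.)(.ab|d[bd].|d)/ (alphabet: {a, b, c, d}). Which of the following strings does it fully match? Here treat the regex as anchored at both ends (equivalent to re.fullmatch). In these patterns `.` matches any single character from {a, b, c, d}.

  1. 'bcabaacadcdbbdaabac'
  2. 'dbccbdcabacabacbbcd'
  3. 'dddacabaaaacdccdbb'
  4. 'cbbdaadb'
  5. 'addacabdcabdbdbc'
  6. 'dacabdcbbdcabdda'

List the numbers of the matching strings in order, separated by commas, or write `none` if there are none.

3, 6

1 → no match — must start with 'd'
2 → no match
3 → match
4. 'cbbdaadb' → no match — must start with 'd'
5 → no match — must start with 'd'
6 → match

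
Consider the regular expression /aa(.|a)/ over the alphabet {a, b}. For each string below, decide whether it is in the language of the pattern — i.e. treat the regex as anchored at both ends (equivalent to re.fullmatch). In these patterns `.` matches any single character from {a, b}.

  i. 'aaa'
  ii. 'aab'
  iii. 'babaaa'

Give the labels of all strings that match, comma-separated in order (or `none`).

i. 'aaa' → match
ii. 'aab' → match
iii. 'babaaa' → no match — must start with 'aa'

i, ii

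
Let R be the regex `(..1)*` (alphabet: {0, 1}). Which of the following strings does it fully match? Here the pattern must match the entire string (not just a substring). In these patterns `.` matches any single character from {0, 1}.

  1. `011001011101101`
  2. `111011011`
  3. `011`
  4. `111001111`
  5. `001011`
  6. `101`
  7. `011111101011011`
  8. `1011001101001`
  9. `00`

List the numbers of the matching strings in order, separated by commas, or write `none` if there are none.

1 → match
2 → match
3 → match
4 → match
5 → match
6 → match
7 → match
8 → no match
9 → no match

1, 2, 3, 4, 5, 6, 7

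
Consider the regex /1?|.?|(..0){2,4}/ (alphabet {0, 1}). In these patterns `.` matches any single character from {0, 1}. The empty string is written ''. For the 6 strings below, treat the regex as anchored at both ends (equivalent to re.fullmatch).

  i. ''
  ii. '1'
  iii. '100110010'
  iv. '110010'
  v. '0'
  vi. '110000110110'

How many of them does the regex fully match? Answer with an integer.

i. '' → match
ii. '1' → match
iii. '100110010' → match
iv. '110010' → match
v. '0' → match
vi. '110000110110' → match
Total matched: 6

6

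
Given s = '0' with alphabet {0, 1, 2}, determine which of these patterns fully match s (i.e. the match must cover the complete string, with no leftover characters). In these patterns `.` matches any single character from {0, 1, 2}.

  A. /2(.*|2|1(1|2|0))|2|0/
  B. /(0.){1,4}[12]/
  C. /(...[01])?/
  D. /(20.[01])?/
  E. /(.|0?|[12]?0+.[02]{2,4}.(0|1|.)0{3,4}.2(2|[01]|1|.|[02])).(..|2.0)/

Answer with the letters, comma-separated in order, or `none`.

A → match
B → no match
C → no match
D → no match
E → no match

A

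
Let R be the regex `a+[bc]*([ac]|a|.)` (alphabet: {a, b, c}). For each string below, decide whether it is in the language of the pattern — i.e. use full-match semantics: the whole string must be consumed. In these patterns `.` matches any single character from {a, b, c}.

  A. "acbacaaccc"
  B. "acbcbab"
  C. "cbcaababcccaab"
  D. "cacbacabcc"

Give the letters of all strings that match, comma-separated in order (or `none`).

A → no match
B → no match
C → no match — must start with "a"
D → no match — must start with "a"

none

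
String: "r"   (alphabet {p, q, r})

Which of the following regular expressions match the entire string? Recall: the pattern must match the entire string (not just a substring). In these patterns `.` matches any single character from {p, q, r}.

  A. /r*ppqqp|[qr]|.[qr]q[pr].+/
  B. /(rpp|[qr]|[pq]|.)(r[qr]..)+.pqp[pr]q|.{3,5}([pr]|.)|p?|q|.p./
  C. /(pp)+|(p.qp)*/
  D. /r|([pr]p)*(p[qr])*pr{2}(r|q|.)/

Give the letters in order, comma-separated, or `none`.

A → match
B → no match
C → no match
D → match

A, D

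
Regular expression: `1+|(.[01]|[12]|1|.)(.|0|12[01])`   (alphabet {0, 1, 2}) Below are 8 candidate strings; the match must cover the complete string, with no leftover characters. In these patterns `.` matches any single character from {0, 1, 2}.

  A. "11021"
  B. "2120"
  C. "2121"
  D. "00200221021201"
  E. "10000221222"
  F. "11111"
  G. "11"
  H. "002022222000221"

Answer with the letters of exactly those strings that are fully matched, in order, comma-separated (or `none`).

B, C, F, G

A. "11021" → no match
B. "2120" → match
C. "2121" → match
D → no match
E. "10000221222" → no match
F. "11111" → match
G. "11" → match
H → no match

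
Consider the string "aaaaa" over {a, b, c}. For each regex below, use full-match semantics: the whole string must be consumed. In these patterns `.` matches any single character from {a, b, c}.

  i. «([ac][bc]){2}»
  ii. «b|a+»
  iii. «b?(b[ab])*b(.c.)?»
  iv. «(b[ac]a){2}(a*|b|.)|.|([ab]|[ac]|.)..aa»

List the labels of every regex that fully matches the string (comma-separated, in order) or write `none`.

i → no match
ii → match
iii → no match
iv → match

ii, iv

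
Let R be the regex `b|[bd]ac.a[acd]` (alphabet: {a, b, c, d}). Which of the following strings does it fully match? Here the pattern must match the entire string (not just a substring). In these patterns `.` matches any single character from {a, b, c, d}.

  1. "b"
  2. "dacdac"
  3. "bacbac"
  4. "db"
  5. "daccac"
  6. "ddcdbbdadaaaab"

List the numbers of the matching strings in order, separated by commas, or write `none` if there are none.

1, 2, 3, 5

1 → match
2 → match
3 → match
4 → no match
5 → match
6 → no match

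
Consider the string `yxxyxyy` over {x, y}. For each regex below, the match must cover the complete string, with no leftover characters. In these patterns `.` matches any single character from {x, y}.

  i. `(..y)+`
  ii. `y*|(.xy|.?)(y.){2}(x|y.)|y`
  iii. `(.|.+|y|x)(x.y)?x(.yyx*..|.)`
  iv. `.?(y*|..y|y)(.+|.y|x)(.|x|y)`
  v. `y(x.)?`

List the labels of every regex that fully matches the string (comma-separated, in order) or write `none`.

i → no match
ii → no match
iii → no match
iv → match
v → no match

iv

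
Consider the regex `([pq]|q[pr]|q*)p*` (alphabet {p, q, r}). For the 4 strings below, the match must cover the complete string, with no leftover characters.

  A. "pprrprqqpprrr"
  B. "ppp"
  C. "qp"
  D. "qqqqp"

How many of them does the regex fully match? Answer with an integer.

A → no match
B → match
C → match
D → match
Total matched: 3

3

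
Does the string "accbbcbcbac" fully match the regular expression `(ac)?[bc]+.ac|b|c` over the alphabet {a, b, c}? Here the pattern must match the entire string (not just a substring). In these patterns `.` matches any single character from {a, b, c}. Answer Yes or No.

Yes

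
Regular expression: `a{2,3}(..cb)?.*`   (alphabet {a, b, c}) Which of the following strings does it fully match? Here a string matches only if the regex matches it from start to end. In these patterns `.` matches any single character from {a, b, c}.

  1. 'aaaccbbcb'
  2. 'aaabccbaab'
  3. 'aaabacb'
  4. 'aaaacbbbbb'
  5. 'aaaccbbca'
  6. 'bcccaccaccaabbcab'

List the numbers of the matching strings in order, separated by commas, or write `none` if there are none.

1 → match
2 → match
3 → match
4 → match
5 → match
6 → no match — must start with 'a'

1, 2, 3, 4, 5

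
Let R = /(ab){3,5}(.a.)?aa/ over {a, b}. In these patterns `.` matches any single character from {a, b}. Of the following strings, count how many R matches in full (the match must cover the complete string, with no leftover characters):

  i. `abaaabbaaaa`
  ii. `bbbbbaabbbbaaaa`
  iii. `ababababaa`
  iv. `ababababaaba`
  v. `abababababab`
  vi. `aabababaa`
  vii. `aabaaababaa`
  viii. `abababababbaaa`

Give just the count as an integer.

i → no match
ii → no match — must start with `ab`
iii → match
iv → no match — must end with `aa`
v → no match — must end with `aa`
vi → no match — must start with `ab`
vii → no match — must start with `ab`
viii → no match
Total matched: 1

1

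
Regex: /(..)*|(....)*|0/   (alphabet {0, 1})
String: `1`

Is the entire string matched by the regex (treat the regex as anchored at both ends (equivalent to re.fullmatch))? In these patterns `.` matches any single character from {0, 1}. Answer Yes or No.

No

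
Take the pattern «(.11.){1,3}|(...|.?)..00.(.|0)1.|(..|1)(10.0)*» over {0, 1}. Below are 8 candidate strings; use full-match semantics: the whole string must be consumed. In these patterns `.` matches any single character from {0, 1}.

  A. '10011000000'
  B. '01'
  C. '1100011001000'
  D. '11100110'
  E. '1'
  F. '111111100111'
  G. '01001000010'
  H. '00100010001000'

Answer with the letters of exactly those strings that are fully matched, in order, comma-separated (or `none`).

A → no match
B → match
C → no match
D → match
E → match
F → match
G → match
H → match

B, D, E, F, G, H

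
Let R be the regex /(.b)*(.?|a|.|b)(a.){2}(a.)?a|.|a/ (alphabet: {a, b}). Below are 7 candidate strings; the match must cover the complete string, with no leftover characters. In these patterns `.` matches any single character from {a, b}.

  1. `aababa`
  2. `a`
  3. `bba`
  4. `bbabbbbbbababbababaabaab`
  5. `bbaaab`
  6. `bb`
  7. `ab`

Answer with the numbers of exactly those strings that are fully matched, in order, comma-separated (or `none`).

1, 2

1 → match
2 → match
3 → no match
4 → no match
5 → no match
6 → no match
7 → no match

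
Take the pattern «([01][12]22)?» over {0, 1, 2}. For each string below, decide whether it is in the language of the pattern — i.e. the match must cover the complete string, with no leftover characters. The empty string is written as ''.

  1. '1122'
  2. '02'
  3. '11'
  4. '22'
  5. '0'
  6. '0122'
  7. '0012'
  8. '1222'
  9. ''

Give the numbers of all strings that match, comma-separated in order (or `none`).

1, 6, 8, 9

1 → match
2 → no match
3 → no match
4 → no match
5 → no match
6 → match
7 → no match
8 → match
9 → match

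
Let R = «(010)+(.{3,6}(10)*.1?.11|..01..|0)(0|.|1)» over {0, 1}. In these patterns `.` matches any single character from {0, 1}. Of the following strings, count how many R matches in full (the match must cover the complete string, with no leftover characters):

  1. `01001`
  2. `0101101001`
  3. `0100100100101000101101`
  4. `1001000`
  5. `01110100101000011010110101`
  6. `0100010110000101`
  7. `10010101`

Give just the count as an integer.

1 → match
2 → match
3 → no match
4 → no match — must start with `010`
5 → no match — must start with `010`
6 → no match
7 → no match — must start with `010`
Total matched: 2

2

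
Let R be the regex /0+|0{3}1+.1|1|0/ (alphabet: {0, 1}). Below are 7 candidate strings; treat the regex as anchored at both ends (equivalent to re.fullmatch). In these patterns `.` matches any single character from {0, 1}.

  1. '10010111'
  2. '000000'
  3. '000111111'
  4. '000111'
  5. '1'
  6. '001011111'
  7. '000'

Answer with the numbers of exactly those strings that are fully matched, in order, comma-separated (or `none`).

2, 3, 4, 5, 7

1 → no match
2 → match
3 → match
4 → match
5 → match
6 → no match
7 → match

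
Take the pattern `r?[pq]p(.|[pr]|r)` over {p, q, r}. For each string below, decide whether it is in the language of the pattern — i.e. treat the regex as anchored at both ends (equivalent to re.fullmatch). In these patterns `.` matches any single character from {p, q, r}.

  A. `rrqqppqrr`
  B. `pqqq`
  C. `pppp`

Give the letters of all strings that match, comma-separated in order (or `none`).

A → no match
B → no match
C → no match

none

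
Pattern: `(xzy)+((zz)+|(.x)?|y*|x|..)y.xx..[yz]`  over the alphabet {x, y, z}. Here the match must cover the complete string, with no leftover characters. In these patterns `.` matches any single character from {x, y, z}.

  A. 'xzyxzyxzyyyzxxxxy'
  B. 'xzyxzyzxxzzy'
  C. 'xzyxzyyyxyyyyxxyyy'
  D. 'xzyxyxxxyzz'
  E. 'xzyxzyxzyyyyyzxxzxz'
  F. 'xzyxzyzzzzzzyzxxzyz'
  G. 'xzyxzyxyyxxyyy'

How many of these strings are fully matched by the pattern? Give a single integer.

A → match
B → match
C → no match
D → match
E → match
F → match
G → match
Total matched: 6

6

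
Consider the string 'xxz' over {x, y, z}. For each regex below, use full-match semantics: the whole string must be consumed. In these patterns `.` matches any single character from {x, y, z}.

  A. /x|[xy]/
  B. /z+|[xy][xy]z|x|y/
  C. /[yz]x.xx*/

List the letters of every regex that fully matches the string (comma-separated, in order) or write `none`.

B

A → no match
B → match
C → no match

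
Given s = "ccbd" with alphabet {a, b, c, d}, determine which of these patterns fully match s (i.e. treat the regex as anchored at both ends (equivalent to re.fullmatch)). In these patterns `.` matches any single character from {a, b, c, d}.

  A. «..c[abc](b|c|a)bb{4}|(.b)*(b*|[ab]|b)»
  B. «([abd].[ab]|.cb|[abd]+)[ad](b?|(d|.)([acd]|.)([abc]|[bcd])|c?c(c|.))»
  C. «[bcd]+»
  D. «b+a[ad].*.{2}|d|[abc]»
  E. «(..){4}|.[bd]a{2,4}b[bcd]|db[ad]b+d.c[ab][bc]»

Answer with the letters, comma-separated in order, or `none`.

A → no match
B → match
C → match
D → no match
E → no match

B, C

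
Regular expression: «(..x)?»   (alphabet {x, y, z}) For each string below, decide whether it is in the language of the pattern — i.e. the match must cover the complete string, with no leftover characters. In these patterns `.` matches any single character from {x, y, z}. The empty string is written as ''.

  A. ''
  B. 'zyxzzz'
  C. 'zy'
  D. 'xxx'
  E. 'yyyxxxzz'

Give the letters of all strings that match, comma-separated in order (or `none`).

A. '' → match
B. 'zyxzzz' → no match
C. 'zy' → no match
D. 'xxx' → match
E. 'yyyxxxzz' → no match

A, D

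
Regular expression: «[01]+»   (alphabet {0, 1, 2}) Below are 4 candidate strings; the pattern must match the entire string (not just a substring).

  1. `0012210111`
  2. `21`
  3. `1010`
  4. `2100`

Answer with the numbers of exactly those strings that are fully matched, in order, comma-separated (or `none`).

1 → no match
2 → no match
3 → match
4 → no match

3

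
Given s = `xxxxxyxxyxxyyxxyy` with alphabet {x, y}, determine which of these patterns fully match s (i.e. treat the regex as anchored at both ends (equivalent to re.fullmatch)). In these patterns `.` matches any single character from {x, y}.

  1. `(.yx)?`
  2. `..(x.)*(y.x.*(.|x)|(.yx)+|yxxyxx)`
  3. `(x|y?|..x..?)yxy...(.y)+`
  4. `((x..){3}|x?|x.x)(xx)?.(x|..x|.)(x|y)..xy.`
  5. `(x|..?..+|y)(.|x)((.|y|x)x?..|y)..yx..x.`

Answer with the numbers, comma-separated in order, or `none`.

1 → no match
2 → match
3 → no match
4 → match
5 → no match

2, 4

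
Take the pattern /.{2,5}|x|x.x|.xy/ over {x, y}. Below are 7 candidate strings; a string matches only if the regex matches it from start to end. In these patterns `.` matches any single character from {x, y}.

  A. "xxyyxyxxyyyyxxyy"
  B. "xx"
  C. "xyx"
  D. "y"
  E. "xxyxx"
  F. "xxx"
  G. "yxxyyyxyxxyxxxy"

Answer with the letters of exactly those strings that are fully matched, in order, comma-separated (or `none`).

B, C, E, F

A → no match
B → match
C → match
D → no match
E → match
F → match
G → no match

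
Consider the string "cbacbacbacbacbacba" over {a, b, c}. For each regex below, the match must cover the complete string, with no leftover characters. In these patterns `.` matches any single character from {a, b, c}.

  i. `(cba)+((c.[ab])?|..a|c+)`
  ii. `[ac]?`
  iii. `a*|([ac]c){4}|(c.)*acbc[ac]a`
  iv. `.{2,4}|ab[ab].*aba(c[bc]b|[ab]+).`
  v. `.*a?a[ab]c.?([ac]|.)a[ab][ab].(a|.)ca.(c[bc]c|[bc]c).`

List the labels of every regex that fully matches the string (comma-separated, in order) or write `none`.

i → match
ii → no match
iii → no match
iv → no match
v → no match

i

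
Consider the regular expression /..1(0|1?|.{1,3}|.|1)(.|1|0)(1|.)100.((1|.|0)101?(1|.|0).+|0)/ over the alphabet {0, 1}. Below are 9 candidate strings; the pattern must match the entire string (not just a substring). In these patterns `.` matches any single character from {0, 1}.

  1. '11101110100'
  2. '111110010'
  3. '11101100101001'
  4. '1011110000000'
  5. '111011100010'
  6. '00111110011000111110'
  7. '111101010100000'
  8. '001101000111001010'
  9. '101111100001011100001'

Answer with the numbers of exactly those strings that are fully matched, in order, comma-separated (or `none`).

1 → no match
2 → no match
3 → match
4 → no match
5 → no match
6 → no match
7 → no match
8 → no match
9 → match

3, 9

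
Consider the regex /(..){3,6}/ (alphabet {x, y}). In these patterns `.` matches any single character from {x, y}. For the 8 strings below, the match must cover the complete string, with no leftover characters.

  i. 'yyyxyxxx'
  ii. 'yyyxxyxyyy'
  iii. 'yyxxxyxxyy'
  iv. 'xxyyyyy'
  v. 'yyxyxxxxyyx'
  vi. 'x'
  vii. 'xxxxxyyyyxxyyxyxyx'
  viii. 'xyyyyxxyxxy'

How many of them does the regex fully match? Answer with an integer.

i → match
ii → match
iii → match
iv → no match
v → no match
vi → no match
vii → no match
viii → no match
Total matched: 3

3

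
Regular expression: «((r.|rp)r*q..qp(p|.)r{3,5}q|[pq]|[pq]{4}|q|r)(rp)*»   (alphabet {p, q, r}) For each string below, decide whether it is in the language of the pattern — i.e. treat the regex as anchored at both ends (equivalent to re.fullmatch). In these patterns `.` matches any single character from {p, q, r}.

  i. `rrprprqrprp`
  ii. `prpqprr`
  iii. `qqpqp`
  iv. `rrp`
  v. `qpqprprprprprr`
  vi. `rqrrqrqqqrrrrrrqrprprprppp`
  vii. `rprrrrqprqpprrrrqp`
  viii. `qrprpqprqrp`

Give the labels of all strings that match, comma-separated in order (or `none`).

iv

i → no match
ii → no match
iii → no match
iv → match
v → no match
vi → no match
vii → no match
viii → no match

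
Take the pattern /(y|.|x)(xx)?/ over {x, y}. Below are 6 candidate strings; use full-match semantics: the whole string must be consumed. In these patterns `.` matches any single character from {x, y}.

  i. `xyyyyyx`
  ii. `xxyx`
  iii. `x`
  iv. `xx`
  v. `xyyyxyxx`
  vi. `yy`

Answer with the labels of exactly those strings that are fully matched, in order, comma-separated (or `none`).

i → no match
ii → no match
iii → match
iv → no match
v → no match
vi → no match

iii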